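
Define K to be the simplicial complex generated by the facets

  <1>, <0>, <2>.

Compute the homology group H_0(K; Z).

K has 3 vertices.
rank ∂_0 = 0, rank ∂_1 = 0 ⇒ b_0 = 3 − 0 − 0 = 3. So H_0 = Z^3.

H_0 = Z^3.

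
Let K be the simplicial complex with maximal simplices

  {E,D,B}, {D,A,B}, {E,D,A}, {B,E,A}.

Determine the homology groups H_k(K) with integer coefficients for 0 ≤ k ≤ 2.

H_0 ≅ Z,  H_1 = 0,  H_2 ≅ Z.

Take the total order A < B < D < E on the vertex set. Then K (dimension 2) consists of the simplices:

  0-simplices (4): A, B, D, E
  1-simplices (6): AB, AD, AE, BD, BE, DE
  2-simplices (4): ABD, ABE, ADE, BDE

Hence C_0 ≅ Z^4, C_1 ≅ Z^6, C_2 ≅ Z^4.

∂_1: C_1 → C_0 maps an edge to its endpoints' difference, ∂[p,q] = q − p.
This gives a 4×6 integer matrix of rank 3; reducing to Smith normal form yields diagonal entries (1,1,1).

∂_2: C_2 → C_1 sends each 2-simplex [p,q,r] to [q,r] − [p,r] + [p,q]. For instance
  ∂BDE = DE − BE + BD,
  ∂ABD = BD − AD + AB.
This gives a 6×4 integer matrix of rank 3; reducing to Smith normal form yields diagonal entries (1,1,1).

Now H_k = ker ∂_k / im ∂_{k+1}, so:

  H_0: rank C_0 − rank ∂_1 = 4 − 3 = 1, and the invariant factors of ∂_1 are all 1, so H_0 = Z.
  H_1: rank ker ∂_1 − rank ∂_2 = (6 − 3) − 3 = 0, and the invariant factors of ∂_2 are all 1, so H_1 = 0.
  H_2: rank ker ∂_2 − rank ∂_3 = (4 − 3) − 0 = 1, and there is no ∂_3, so H_2 = Z.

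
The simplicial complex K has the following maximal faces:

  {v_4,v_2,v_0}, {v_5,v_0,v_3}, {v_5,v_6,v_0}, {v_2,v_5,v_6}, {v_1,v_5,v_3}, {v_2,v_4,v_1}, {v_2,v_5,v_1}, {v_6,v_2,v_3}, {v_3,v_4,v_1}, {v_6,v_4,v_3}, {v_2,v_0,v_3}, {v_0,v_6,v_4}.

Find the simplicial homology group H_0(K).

Order the vertices as v_0 < v_1 < v_2 < v_3 < v_4 < v_5 < v_6. Listing each simplex with vertices in this order, K has dimension 2 with simplices:

  0-simplices (7): [v_0], [v_1], [v_2], [v_3], [v_4], [v_5], [v_6]
  1-simplices (18): (18 of them)
  2-simplices (12): (12 of them)

giving chain groups C_0 ≅ Z^7, C_1 ≅ Z^18, C_2 ≅ Z^12.

Boundary ∂_1: C_1 → C_0 is given by ∂[p,q] = [q] − [p]. For instance
  ∂[v_0,v_5] = [v_5] − [v_0].
As a 7×18 matrix over Z this has rank 6, with invariant factors (1,1,1,1,1,1).

The boundary map ∂_2: C_2 → C_1 acts by ∂[p,q,r] = [q,r] − [p,r] + [p,q]. For instance
  ∂[v_0,v_4,v_6] = [v_4,v_6] − [v_0,v_6] + [v_0,v_4],
  ∂[v_1,v_3,v_5] = [v_3,v_5] − [v_1,v_5] + [v_1,v_3].
This gives a 18×12 integer matrix of rank 12; reducing to Smith normal form yields diagonal entries (1,1,1,1,1,1,1,1,1,1,1,2).

Reading off H_k = ker ∂_k / im ∂_{k+1}:

  H_0: rank C_0 − rank ∂_1 = 7 − 6 = 1, and the invariant factors of ∂_1 are all 1, so H_0 ≅ Z.

(K is a triangulation of the real projective plane RP^2.)

H_0 = Z.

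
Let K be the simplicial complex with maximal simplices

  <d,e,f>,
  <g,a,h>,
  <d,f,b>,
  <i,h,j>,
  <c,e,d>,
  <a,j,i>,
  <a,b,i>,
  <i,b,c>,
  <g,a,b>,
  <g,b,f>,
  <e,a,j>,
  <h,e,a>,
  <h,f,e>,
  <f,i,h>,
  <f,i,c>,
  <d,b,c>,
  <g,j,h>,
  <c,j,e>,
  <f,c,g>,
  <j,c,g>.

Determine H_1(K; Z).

Take the total order a < b < c < d < e < f < g < h < i < j on the vertex set. Then K (dimension 2) consists of the simplices:

  0-simplices (10): a, b, c, d, e, f, g, h, i, j
  1-simplices (30): ab, ae, ag, ah, ai, aj, bc, bd, bf, bg, bi, cd, ce, cf, cg, ci, cj, de, df, ef, eh, ej, fg, fh, fi, gh, gj, hi, hj, ij
  2-simplices (20): abg, abi, aeh, aej, agh, aij, bcd, bci, bdf, bfg, cde, cej, cfg, cfi, cgj, def, efh, fhi, ghj, hij

giving chain groups C_0 ≅ Z^10, C_1 ≅ Z^30, C_2 ≅ Z^20.

∂_1: C_1 → C_0 sends each edge [p,q] (with p < q) to q − p. For instance
  ∂cf = f − c.
As a 10×30 matrix over Z this has rank 9, with invariant factors (1,1,1,1,1,1,1,1,1).

Boundary ∂_2: C_2 → C_1 acts by ∂[p,q,r] = [q,r] − [p,r] + [p,q]. For instance
  ∂cde = de − ce + cd,
  ∂aej = ej − aj + ae.
This gives a 30×20 integer matrix of rank 20; reducing to Smith normal form yields diagonal entries (1,1,1,1,1,1,1,1,1,1,1,1,1,1,1,1,1,1,1,2).

Reading off H_k = ker ∂_k / im ∂_{k+1}:

  H_1: rank ker ∂_1 − rank ∂_2 = (30 − 9) − 20 = 1, and ∂_2 has invariant factor 2 > 1, so H_1 ≅ Z ⊕ Z/2.

H_1 ≅ Z ⊕ Z/2.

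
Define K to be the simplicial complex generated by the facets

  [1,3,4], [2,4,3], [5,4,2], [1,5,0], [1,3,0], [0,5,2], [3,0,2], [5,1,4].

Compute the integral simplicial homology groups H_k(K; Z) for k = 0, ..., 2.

We work with the vertex ordering 0 < 1 < 2 < 3 < 4 < 5. The simplices of K, each written with vertices in increasing order, are:

  0-simplices (6): [0], [1], [2], [3], [4], [5]
  1-simplices (12): [0,1], [0,2], [0,3], [0,5], [1,3], [1,4], [1,5], [2,3], [2,4], [2,5], [3,4], [4,5]
  2-simplices (8): [0,1,3], [0,1,5], [0,2,3], [0,2,5], [1,3,4], [1,4,5], [2,3,4], [2,4,5]

giving chain groups C_0 ≅ Z^6, C_1 ≅ Z^12, C_2 ≅ Z^8.

∂_1: C_1 → C_0 is given by ∂[p,q] = [q] − [p].
As a 6×12 matrix over Z this has rank 5, with invariant factors (1,1,1,1,1).

Boundary ∂_2: C_2 → C_1 sends each 2-simplex [p,q,r] to [q,r] − [p,r] + [p,q]. For instance
  ∂[0,1,5] = [1,5] − [0,5] + [0,1],
  ∂[2,3,4] = [3,4] − [2,4] + [2,3].
The 12×8 boundary matrix has rank 7 and Smith normal form diag(1,1,1,1,1,1,1).

Reading off H_k = ker ∂_k / im ∂_{k+1}:

  H_0: rank C_0 − rank ∂_1 = 6 − 5 = 1, and the invariant factors of ∂_1 are all 1, so H_0 ≅ Z.
  H_1: rank ker ∂_1 − rank ∂_2 = (12 − 5) − 7 = 0, and the invariant factors of ∂_2 are all 1, so H_1 ≅ 0.
  H_2: rank ker ∂_2 − rank ∂_3 = (8 − 7) − 0 = 1, and there is no ∂_3, so H_2 ≅ Z.

H_0 ≅ Z,  H_1 = 0,  H_2 ≅ Z.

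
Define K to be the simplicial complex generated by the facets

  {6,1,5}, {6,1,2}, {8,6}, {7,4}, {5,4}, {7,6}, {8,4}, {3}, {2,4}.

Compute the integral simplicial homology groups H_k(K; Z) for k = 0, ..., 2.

Take the total order 1 < 2 < 3 < 4 < 5 < 6 < 7 < 8 on the vertex set. Then K (dimension 2) consists of the simplices:

  0-simplices (8): [1], [2], [3], [4], [5], [6], [7], [8]
  1-simplices (11): [1,2], [1,5], [1,6], [2,4], [2,6], [4,5], [4,7], [4,8], [5,6], [6,7], [6,8]
  2-simplices (2): [1,2,6], [1,5,6]

giving chain groups C_0 ≅ Z^8, C_1 ≅ Z^11, C_2 ≅ Z^2.

The boundary map ∂_1: C_1 → C_0 is given by ∂[p,q] = [q] − [p]. For instance
  ∂[1,5] = [5] − [1].
The resulting 8×11 matrix has rank 6, and its Smith normal form has invariant factors (1,1,1,1,1,1).

∂_2: C_2 → C_1 sends each 2-simplex [p,q,r] to [q,r] − [p,r] + [p,q]. For instance
  ∂[1,5,6] = [5,6] − [1,6] + [1,5],
  ∂[1,2,6] = [2,6] − [1,6] + [1,2].
As a 11×2 matrix over Z this has rank 2, with invariant factors (1,1).

Now H_k = ker ∂_k / im ∂_{k+1}, so:

  H_0: rank C_0 − rank ∂_1 = 8 − 6 = 2, and the invariant factors of ∂_1 are all 1, so H_0 ≅ Z^2.
  H_1: rank ker ∂_1 − rank ∂_2 = (11 − 6) − 2 = 3, and the invariant factors of ∂_2 are all 1, so H_1 ≅ Z^3.
  H_2: rank ker ∂_2 − rank ∂_3 = (2 − 2) − 0 = 0, and there is no ∂_3, so H_2 ≅ 0.

As a check, the Euler characteristic is 8 − 11 + 2 = -1, which agrees with 2 − 3 + 0 = -1.

H_0 = Z^2,  H_1 = Z^3,  H_2 = 0.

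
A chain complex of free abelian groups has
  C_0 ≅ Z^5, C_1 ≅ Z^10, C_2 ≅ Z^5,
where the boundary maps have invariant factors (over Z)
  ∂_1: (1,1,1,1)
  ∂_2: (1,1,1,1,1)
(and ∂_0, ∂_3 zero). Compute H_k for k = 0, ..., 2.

H_0: b_0 = 5 − 0 − 4 = 1; torsion from ∂_1 factors > 1: none. So H_0 = Z.
H_1: b_1 = 10 − 4 − 5 = 1; torsion from ∂_2 factors > 1: none. So H_1 = Z.
H_2: b_2 = 5 − 5 − 0 = 0; torsion from ∂_3 factors > 1: none. So H_2 = 0.

H_0 = Z,  H_1 = Z,  H_2 = 0.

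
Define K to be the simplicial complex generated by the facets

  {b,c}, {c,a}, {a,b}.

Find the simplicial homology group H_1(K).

H_1 ≅ Z.

Order the vertices as a < b < c. Listing each simplex with vertices in this order, K has dimension 1 with simplices:

  0-simplices (3): a, b, c
  1-simplices (3): ab, ac, bc

Hence C_0 ≅ Z^3, C_1 ≅ Z^3.

∂_1: C_1 → C_0 maps an edge to its endpoints' difference, ∂[p,q] = q − p. For instance
  ∂ac = c − a.
The resulting 3×3 matrix has rank 2, and its Smith normal form has invariant factors (1,1).

Computing H_k = (kernel of ∂_k) / (image of ∂_{k+1}):

  H_1: rank ker ∂_1 − rank ∂_2 = (3 − 2) − 0 = 1, and there is no ∂_2, so H_1 ≅ Z.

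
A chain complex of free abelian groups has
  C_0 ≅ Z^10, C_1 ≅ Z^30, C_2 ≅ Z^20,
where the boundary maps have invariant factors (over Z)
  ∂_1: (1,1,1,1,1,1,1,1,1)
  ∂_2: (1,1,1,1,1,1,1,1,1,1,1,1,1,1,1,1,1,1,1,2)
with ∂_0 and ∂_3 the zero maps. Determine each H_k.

H_0 = Z,  H_1 = Z ⊕ Z/2,  H_2 = 0.

H_0: b_0 = 10 − 0 − 9 = 1; torsion from ∂_1 factors > 1: none. So H_0 = Z.
H_1: b_1 = 30 − 9 − 20 = 1; torsion from ∂_2 factors > 1: [2]. So H_1 = Z ⊕ Z/2.
H_2: b_2 = 20 − 20 − 0 = 0; torsion from ∂_3 factors > 1: none. So H_2 = 0.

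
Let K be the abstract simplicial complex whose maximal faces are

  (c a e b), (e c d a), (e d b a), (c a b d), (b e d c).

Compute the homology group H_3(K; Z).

Fix the vertex order a < b < c < d < e and write every simplex with vertices in increasing order. Then dim K = 3 and the simplices of K are:

  0-simplices (5): a, b, c, d, e
  1-simplices (10): ab, ac, ad, ae, bc, bd, be, cd, ce, de
  2-simplices (10): abc, abd, abe, acd, ace, ade, bcd, bce, bde, cde
  3-simplices (5): abcd, abce, abde, acde, bcde

giving chain groups C_0 ≅ Z^5, C_1 ≅ Z^10, C_2 ≅ Z^10, C_3 ≅ Z^5.

The boundary map ∂_1: C_1 → C_0 maps an edge to its endpoints' difference, ∂[p,q] = q − p. For instance
  ∂ac = c − a.
The resulting 5×10 matrix has rank 4, and its Smith normal form has invariant factors (1,1,1,1).

Boundary ∂_2: C_2 → C_1 sends each 2-simplex [p,q,r] to [q,r] − [p,r] + [p,q]. For instance
  ∂abd = bd − ad + ab,
  ∂cde = de − ce + cd.
The 10×10 boundary matrix has rank 6 and Smith normal form diag(1,1,1,1,1,1).

Boundary ∂_3: C_3 → C_2 sends each 3-simplex σ to the alternating sum Σ_i (−1)^i (σ with its i-th vertex removed). For instance
  ∂acde = cde − ade + ace − acd,
  ∂abcd = bcd − acd + abd − abc.
As a 10×5 matrix over Z this has rank 4, with invariant factors (1,1,1,1).

Reading off H_k = ker ∂_k / im ∂_{k+1}:

  H_3: rank ker ∂_3 − rank ∂_4 = (5 − 4) − 0 = 1, and there is no ∂_4, so H_3 = Z.

H_3 ≅ Z.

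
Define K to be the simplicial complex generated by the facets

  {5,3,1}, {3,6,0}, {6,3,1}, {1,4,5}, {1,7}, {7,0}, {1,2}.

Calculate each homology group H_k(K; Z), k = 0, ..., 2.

H_0 ≅ Z,  H_1 ≅ Z,  H_2 = 0.

Order the vertices as 0 < 1 < 2 < 3 < 4 < 5 < 6 < 7. Listing each simplex with vertices in this order, K has dimension 2 with simplices:

  0-simplices (8): [0], [1], [2], [3], [4], [5], [6], [7]
  1-simplices (12): [0,3], [0,6], [0,7], [1,2], [1,3], [1,4], [1,5], [1,6], [1,7], [3,5], [3,6], [4,5]
  2-simplices (4): [0,3,6], [1,3,5], [1,3,6], [1,4,5]

so the chain groups are C_0 ≅ Z^8, C_1 ≅ Z^12, C_2 ≅ Z^4.

Boundary ∂_1: C_1 → C_0 sends each edge [p,q] (with p < q) to q − p. For instance
  ∂[1,5] = [5] − [1].
The resulting 8×12 matrix has rank 7, and its Smith normal form has invariant factors (1,1,1,1,1,1,1).

∂_2: C_2 → C_1 acts by ∂[p,q,r] = [q,r] − [p,r] + [p,q]. For instance
  ∂[1,4,5] = [4,5] − [1,5] + [1,4],
  ∂[1,3,5] = [3,5] − [1,5] + [1,3].
The 12×4 boundary matrix has rank 4 and Smith normal form diag(1,1,1,1).

Computing H_k = (kernel of ∂_k) / (image of ∂_{k+1}):

  H_0: rank C_0 − rank ∂_1 = 8 − 7 = 1, and the invariant factors of ∂_1 are all 1, so H_0 = Z.
  H_1: rank ker ∂_1 − rank ∂_2 = (12 − 7) − 4 = 1, and the invariant factors of ∂_2 are all 1, so H_1 = Z.
  H_2: rank ker ∂_2 − rank ∂_3 = (4 − 4) − 0 = 0, and there is no ∂_3, so H_2 = 0.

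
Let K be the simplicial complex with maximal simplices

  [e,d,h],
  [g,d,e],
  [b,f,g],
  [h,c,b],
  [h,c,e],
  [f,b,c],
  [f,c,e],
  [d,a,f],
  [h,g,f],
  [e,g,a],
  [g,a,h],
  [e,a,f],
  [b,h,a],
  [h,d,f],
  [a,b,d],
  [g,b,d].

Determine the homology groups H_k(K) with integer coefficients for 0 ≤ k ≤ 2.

Order the vertices as a < b < c < d < e < f < g < h. Listing each simplex with vertices in this order, K has dimension 2 with simplices:

  0-simplices (8): a, b, c, d, e, f, g, h
  1-simplices (24): ab, ad, ae, af, ag, ah, bc, bd, bf, bg, bh, ce, cf, ch, de, df, dg, dh, ef, eg, eh, fg, fh, gh
  2-simplices (16): abd, abh, adf, aef, aeg, agh, bcf, bch, bdg, bfg, cef, ceh, deg, deh, dfh, fgh

giving chain groups C_0 ≅ Z^8, C_1 ≅ Z^24, C_2 ≅ Z^16.

∂_1: C_1 → C_0 sends each edge [p,q] (with p < q) to q − p.
The 8×24 boundary matrix has rank 7 and Smith normal form diag(1,1,1,1,1,1,1).

The boundary map ∂_2: C_2 → C_1 sends each 2-simplex [p,q,r] to [q,r] − [p,r] + [p,q]. For instance
  ∂agh = gh − ah + ag,
  ∂bcf = cf − bf + bc.
This gives a 24×16 integer matrix of rank 15; reducing to Smith normal form yields diagonal entries (1,1,1,1,1,1,1,1,1,1,1,1,1,1,1).

Now H_k = ker ∂_k / im ∂_{k+1}, so:

  H_0: rank C_0 − rank ∂_1 = 8 − 7 = 1, and the invariant factors of ∂_1 are all 1, so H_0 ≅ Z.
  H_1: rank ker ∂_1 − rank ∂_2 = (24 − 7) − 15 = 2, and the invariant factors of ∂_2 are all 1, so H_1 ≅ Z^2.
  H_2: rank ker ∂_2 − rank ∂_3 = (16 − 15) − 0 = 1, and there is no ∂_3, so H_2 ≅ Z.

(K is a triangulation of the torus T^2.)

H_0 ≅ Z,  H_1 ≅ Z^2,  H_2 ≅ Z.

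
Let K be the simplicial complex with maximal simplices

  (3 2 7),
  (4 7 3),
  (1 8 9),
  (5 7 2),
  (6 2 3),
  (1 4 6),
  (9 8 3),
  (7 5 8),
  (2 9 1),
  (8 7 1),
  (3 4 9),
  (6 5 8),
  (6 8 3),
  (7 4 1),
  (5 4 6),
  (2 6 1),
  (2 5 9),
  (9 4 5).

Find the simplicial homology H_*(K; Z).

H_0 ≅ Z,  H_1 ≅ Z^2,  H_2 ≅ Z.

Fix the vertex order 1 < 2 < 3 < 4 < 5 < 6 < 7 < 8 < 9 and write every simplex with vertices in increasing order. Then dim K = 2 and the simplices of K are:

  0-simplices (9): [1], [2], [3], [4], [5], [6], [7], [8], [9]
  1-simplices (27): (27 of them)
  2-simplices (18): [1,2,6], [1,2,9], [1,4,6], [1,4,7], [1,7,8], [1,8,9], [2,3,6], [2,3,7], [2,5,7], [2,5,9], [3,4,7], [3,4,9], [3,6,8], [3,8,9], [4,5,6], [4,5,9], [5,6,8], [5,7,8]

giving chain groups C_0 ≅ Z^9, C_1 ≅ Z^27, C_2 ≅ Z^18.

Boundary ∂_1: C_1 → C_0 is given by ∂[p,q] = [q] − [p].
The 9×27 boundary matrix has rank 8 and Smith normal form diag(1,1,1,1,1,1,1,1).

Boundary ∂_2: C_2 → C_1 acts by ∂[p,q,r] = [q,r] − [p,r] + [p,q]. For instance
  ∂[4,5,6] = [5,6] − [4,6] + [4,5],
  ∂[3,4,7] = [4,7] − [3,7] + [3,4].
As a 27×18 matrix over Z this has rank 17, with invariant factors (1,1,1,1,1,1,1,1,1,1,1,1,1,1,1,1,1).

Computing H_k = (kernel of ∂_k) / (image of ∂_{k+1}):

  H_0: rank C_0 − rank ∂_1 = 9 − 8 = 1, and the invariant factors of ∂_1 are all 1, so H_0 ≅ Z.
  H_1: rank ker ∂_1 − rank ∂_2 = (27 − 8) − 17 = 2, and the invariant factors of ∂_2 are all 1, so H_1 ≅ Z^2.
  H_2: rank ker ∂_2 − rank ∂_3 = (18 − 17) − 0 = 1, and there is no ∂_3, so H_2 ≅ Z.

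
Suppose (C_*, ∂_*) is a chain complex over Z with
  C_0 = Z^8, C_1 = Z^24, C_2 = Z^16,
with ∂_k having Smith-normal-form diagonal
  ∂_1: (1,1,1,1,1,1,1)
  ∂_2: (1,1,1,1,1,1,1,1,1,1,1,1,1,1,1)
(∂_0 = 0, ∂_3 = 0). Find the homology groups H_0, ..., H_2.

H_0: b_0 = 8 − 0 − 7 = 1; torsion from ∂_1 factors > 1: none. So H_0 ≅ Z.
H_1: b_1 = 24 − 7 − 15 = 2; torsion from ∂_2 factors > 1: none. So H_1 ≅ Z^2.
H_2: b_2 = 16 − 15 − 0 = 1; torsion from ∂_3 factors > 1: none. So H_2 ≅ Z.

H_0 ≅ Z,  H_1 ≅ Z^2,  H_2 ≅ Z.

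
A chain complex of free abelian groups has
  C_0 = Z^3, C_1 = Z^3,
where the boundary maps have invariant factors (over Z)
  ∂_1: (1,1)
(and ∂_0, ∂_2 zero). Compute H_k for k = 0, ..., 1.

H_0: b_0 = 3 − 0 − 2 = 1; torsion from ∂_1 factors > 1: none. So H_0 ≅ Z.
H_1: b_1 = 3 − 2 − 0 = 1; torsion from ∂_2 factors > 1: none. So H_1 ≅ Z.

H_0 ≅ Z,  H_1 ≅ Z.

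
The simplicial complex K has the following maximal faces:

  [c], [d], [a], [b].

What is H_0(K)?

K has 4 vertices.
rank ∂_0 = 0, rank ∂_1 = 0 ⇒ b_0 = 4 − 0 − 0 = 4. So H_0 ≅ Z^4.

H_0 = Z^4.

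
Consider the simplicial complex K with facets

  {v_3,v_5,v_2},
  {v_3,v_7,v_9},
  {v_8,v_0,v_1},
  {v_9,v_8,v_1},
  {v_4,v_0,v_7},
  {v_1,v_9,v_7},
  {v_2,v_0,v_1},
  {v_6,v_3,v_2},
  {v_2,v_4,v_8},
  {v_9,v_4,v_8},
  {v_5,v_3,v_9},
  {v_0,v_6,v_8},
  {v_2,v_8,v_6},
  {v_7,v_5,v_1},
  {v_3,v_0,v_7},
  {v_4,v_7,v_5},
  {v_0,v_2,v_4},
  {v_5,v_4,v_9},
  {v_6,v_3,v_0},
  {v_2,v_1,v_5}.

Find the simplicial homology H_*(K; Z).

H_0 = Z,  H_1 = Z ⊕ Z/2,  H_2 = 0.

Order the vertices as v_0 < v_1 < v_2 < v_3 < v_4 < v_5 < v_6 < v_7 < v_8 < v_9. Listing each simplex with vertices in this order, K has dimension 2 with simplices:

  0-simplices (10): [v_0], [v_1], [v_2], [v_3], [v_4], [v_5], [v_6], [v_7], [v_8], [v_9]
  1-simplices (30): (30 of them)
  2-simplices (20): (20 of them)

giving chain groups C_0 ≅ Z^10, C_1 ≅ Z^30, C_2 ≅ Z^20.

The boundary map ∂_1: C_1 → C_0 sends each edge [p,q] (with p < q) to q − p. For instance
  ∂[v_1,v_7] = [v_7] − [v_1].
The 10×30 boundary matrix has rank 9 and Smith normal form diag(1,1,1,1,1,1,1,1,1).

Boundary ∂_2: C_2 → C_1 sends each 2-simplex [p,q,r] to [q,r] − [p,r] + [p,q]. For instance
  ∂[v_0,v_1,v_2] = [v_1,v_2] − [v_0,v_2] + [v_0,v_1],
  ∂[v_3,v_7,v_9] = [v_7,v_9] − [v_3,v_9] + [v_3,v_7].
As a 30×20 matrix over Z this has rank 20, with invariant factors (1,1,1,1,1,1,1,1,1,1,1,1,1,1,1,1,1,1,1,2).

From H_k ≅ ker(∂_k) / im(∂_{k+1}) we obtain:

  H_0: rank C_0 − rank ∂_1 = 10 − 9 = 1, and the invariant factors of ∂_1 are all 1, so H_0 ≅ Z.
  H_1: rank ker ∂_1 − rank ∂_2 = (30 − 9) − 20 = 1, and ∂_2 has invariant factor 2 > 1, so H_1 ≅ Z ⊕ Z/2.
  H_2: rank ker ∂_2 − rank ∂_3 = (20 − 20) − 0 = 0, and there is no ∂_3, so H_2 ≅ 0.

As a check, the Euler characteristic is 10 − 30 + 20 = 0, which agrees with 1 − 1 + 0 = 0.
(K is a triangulation of the Klein bottle.)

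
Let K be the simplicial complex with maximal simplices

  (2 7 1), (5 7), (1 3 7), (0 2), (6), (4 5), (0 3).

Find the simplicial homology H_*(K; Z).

Order the vertices as 0 < 1 < 2 < 3 < 4 < 5 < 6 < 7. Listing each simplex with vertices in this order, K has dimension 2 with simplices:

  0-simplices (8): [0], [1], [2], [3], [4], [5], [6], [7]
  1-simplices (9): [0,2], [0,3], [1,2], [1,3], [1,7], [2,7], [3,7], [4,5], [5,7]
  2-simplices (2): [1,2,7], [1,3,7]

so the chain groups are C_0 ≅ Z^8, C_1 ≅ Z^9, C_2 ≅ Z^2.

∂_1: C_1 → C_0 is given by ∂[p,q] = [q] − [p]. For instance
  ∂[3,7] = [7] − [3].
The 8×9 boundary matrix has rank 6 and Smith normal form diag(1,1,1,1,1,1).

Boundary ∂_2: C_2 → C_1 sends each 2-simplex [p,q,r] to [q,r] − [p,r] + [p,q]. For instance
  ∂[1,3,7] = [3,7] − [1,7] + [1,3],
  ∂[1,2,7] = [2,7] − [1,7] + [1,2].
The 9×2 boundary matrix has rank 2 and Smith normal form diag(1,1).

From H_k ≅ ker(∂_k) / im(∂_{k+1}) we obtain:

  H_0: rank C_0 − rank ∂_1 = 8 − 6 = 2, and the invariant factors of ∂_1 are all 1, so H_0 = Z^2.
  H_1: rank ker ∂_1 − rank ∂_2 = (9 − 6) − 2 = 1, and the invariant factors of ∂_2 are all 1, so H_1 = Z.
  H_2: rank ker ∂_2 − rank ∂_3 = (2 − 2) − 0 = 0, and there is no ∂_3, so H_2 = 0.

H_0 = Z^2,  H_1 = Z,  H_2 = 0.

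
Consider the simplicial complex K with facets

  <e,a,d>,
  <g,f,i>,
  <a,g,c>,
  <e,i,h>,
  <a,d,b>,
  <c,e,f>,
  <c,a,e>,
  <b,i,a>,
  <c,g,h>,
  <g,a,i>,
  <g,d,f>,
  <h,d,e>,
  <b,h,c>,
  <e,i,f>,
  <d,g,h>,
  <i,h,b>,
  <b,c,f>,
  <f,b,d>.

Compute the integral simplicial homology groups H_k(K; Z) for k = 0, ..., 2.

Fix the vertex order a < b < c < d < e < f < g < h < i and write every simplex with vertices in increasing order. Then dim K = 2 and the simplices of K are:

  0-simplices (9): a, b, c, d, e, f, g, h, i
  1-simplices (27): ab, ac, ad, ae, ag, ai, bc, bd, bf, bh, bi, ce, cf, cg, ch, de, df, dg, dh, ef, eh, ei, fg, fi, gh, gi, hi
  2-simplices (18): abd, abi, ace, acg, ade, agi, bcf, bch, bdf, bhi, cef, cgh, deh, dfg, dgh, efi, ehi, fgi

Hence C_0 ≅ Z^9, C_1 ≅ Z^27, C_2 ≅ Z^18.

∂_1: C_1 → C_0 maps an edge to its endpoints' difference, ∂[p,q] = q − p. For instance
  ∂bc = c − b.
As a 9×27 matrix over Z this has rank 8, with invariant factors (1,1,1,1,1,1,1,1).

The boundary map ∂_2: C_2 → C_1 maps a triangle to the signed sum of its edges. For instance
  ∂acg = cg − ag + ac,
  ∂fgi = gi − fi + fg.
As a 27×18 matrix over Z this has rank 17, with invariant factors (1,1,1,1,1,1,1,1,1,1,1,1,1,1,1,1,1).

Now H_k = ker ∂_k / im ∂_{k+1}, so:

  H_0: rank C_0 − rank ∂_1 = 9 − 8 = 1, and the invariant factors of ∂_1 are all 1, so H_0 ≅ Z.
  H_1: rank ker ∂_1 − rank ∂_2 = (27 − 8) − 17 = 2, and the invariant factors of ∂_2 are all 1, so H_1 ≅ Z^2.
  H_2: rank ker ∂_2 − rank ∂_3 = (18 − 17) − 0 = 1, and there is no ∂_3, so H_2 ≅ Z.

H_0 ≅ Z,  H_1 ≅ Z^2,  H_2 ≅ Z.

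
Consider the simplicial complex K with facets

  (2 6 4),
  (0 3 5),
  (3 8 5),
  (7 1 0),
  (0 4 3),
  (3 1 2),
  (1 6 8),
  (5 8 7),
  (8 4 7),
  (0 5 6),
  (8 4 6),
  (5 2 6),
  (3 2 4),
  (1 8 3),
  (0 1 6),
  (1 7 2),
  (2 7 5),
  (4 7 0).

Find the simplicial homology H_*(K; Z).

Order the vertices as 0 < 1 < 2 < 3 < 4 < 5 < 6 < 7 < 8. Listing each simplex with vertices in this order, K has dimension 2 with simplices:

  0-simplices (9): [0], [1], [2], [3], [4], [5], [6], [7], [8]
  1-simplices (27): (27 of them)
  2-simplices (18): [0,1,6], [0,1,7], [0,3,4], [0,3,5], [0,4,7], [0,5,6], [1,2,3], [1,2,7], [1,3,8], [1,6,8], [2,3,4], [2,4,6], [2,5,6], [2,5,7], [3,5,8], [4,6,8], [4,7,8], [5,7,8]

giving chain groups C_0 ≅ Z^9, C_1 ≅ Z^27, C_2 ≅ Z^18.

∂_1: C_1 → C_0 maps an edge to its endpoints' difference, ∂[p,q] = q − p.
As a 9×27 matrix over Z this has rank 8, with invariant factors (1,1,1,1,1,1,1,1).

The boundary map ∂_2: C_2 → C_1 sends each 2-simplex [p,q,r] to [q,r] − [p,r] + [p,q]. For instance
  ∂[1,2,7] = [2,7] − [1,7] + [1,2],
  ∂[3,5,8] = [5,8] − [3,8] + [3,5].
The resulting 27×18 matrix has rank 17, and its Smith normal form has invariant factors (1,1,1,1,1,1,1,1,1,1,1,1,1,1,1,1,1).

Now H_k = ker ∂_k / im ∂_{k+1}, so:

  H_0: rank C_0 − rank ∂_1 = 9 − 8 = 1, and the invariant factors of ∂_1 are all 1, so H_0 ≅ Z.
  H_1: rank ker ∂_1 − rank ∂_2 = (27 − 8) − 17 = 2, and the invariant factors of ∂_2 are all 1, so H_1 ≅ Z^2.
  H_2: rank ker ∂_2 − rank ∂_3 = (18 − 17) − 0 = 1, and there is no ∂_3, so H_2 ≅ Z.

(K is a triangulation of the torus T^2.)

H_0 ≅ Z,  H_1 ≅ Z^2,  H_2 ≅ Z.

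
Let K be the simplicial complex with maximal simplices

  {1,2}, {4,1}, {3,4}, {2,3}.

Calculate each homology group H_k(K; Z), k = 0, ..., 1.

Order the vertices as 1 < 2 < 3 < 4. Listing each simplex with vertices in this order, K has dimension 1 with simplices:

  0-simplices (4): [1], [2], [3], [4]
  1-simplices (4): [1,2], [1,4], [2,3], [3,4]

giving chain groups C_0 ≅ Z^4, C_1 ≅ Z^4.

The boundary map ∂_1: C_1 → C_0 is given by ∂[p,q] = [q] − [p]. For instance
  ∂[2,3] = [3] − [2].
The 4×4 boundary matrix has rank 3 and Smith normal form diag(1,1,1).

Computing H_k = (kernel of ∂_k) / (image of ∂_{k+1}):

  H_0: rank C_0 − rank ∂_1 = 4 − 3 = 1, and the invariant factors of ∂_1 are all 1, so H_0 ≅ Z.
  H_1: rank ker ∂_1 − rank ∂_2 = (4 − 3) − 0 = 1, and there is no ∂_2, so H_1 ≅ Z.

As a check, the Euler characteristic is 4 − 4 = 0, which agrees with 1 − 1 = 0.

H_0 ≅ Z,  H_1 ≅ Z.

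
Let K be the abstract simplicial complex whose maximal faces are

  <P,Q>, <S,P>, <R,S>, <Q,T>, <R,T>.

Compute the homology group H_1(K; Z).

H_1 = Z.

Take the total order P < Q < R < S < T on the vertex set. Then K (dimension 1) consists of the simplices:

  0-simplices (5): P, Q, R, S, T
  1-simplices (5): PQ, PS, QT, RS, RT

Hence C_0 ≅ Z^5, C_1 ≅ Z^5.

Boundary ∂_1: C_1 → C_0 maps an edge to its endpoints' difference, ∂[p,q] = q − p. For instance
  ∂PS = S − P.
This gives a 5×5 integer matrix of rank 4; reducing to Smith normal form yields diagonal entries (1,1,1,1).

From H_k ≅ ker(∂_k) / im(∂_{k+1}) we obtain:

  H_1: rank ker ∂_1 − rank ∂_2 = (5 − 4) − 0 = 1, and there is no ∂_2, so H_1 ≅ Z.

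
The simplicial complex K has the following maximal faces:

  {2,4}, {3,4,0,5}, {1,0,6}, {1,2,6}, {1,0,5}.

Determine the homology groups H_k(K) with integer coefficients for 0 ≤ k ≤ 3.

Fix the vertex order 0 < 1 < 2 < 3 < 4 < 5 < 6 and write every simplex with vertices in increasing order. Then dim K = 3 and the simplices of K are:

  0-simplices (7): [0], [1], [2], [3], [4], [5], [6]
  1-simplices (13): [0,1], [0,3], [0,4], [0,5], [0,6], [1,2], [1,5], [1,6], [2,4], [2,6], [3,4], [3,5], [4,5]
  2-simplices (7): [0,1,5], [0,1,6], [0,3,4], [0,3,5], [0,4,5], [1,2,6], [3,4,5]
  3-simplices (1): [0,3,4,5]

giving chain groups C_0 ≅ Z^7, C_1 ≅ Z^13, C_2 ≅ Z^7, C_3 ≅ Z^1.

The boundary map ∂_1: C_1 → C_0 maps an edge to its endpoints' difference, ∂[p,q] = q − p.
The resulting 7×13 matrix has rank 6, and its Smith normal form has invariant factors (1,1,1,1,1,1).

Boundary ∂_2: C_2 → C_1 sends each 2-simplex [p,q,r] to [q,r] − [p,r] + [p,q]. For instance
  ∂[0,1,6] = [1,6] − [0,6] + [0,1],
  ∂[1,2,6] = [2,6] − [1,6] + [1,2].
As a 13×7 matrix over Z this has rank 6, with invariant factors (1,1,1,1,1,1).

The boundary map ∂_3: C_3 → C_2 sends each 3-simplex σ to the alternating sum Σ_i (−1)^i (σ with its i-th vertex removed). For instance
  ∂[0,3,4,5] = [3,4,5] − [0,4,5] + [0,3,5] − [0,3,4].
The resulting 7×1 matrix has rank 1, and its Smith normal form has invariant factors (1).

Reading off H_k = ker ∂_k / im ∂_{k+1}:

  H_0: rank C_0 − rank ∂_1 = 7 − 6 = 1, and the invariant factors of ∂_1 are all 1, so H_0 ≅ Z.
  H_1: rank ker ∂_1 − rank ∂_2 = (13 − 6) − 6 = 1, and the invariant factors of ∂_2 are all 1, so H_1 ≅ Z.
  H_2: rank ker ∂_2 − rank ∂_3 = (7 − 6) − 1 = 0, and the invariant factors of ∂_3 are all 1, so H_2 ≅ 0.
  H_3: rank ker ∂_3 − rank ∂_4 = (1 − 1) − 0 = 0, and there is no ∂_4, so H_3 ≅ 0.

As a check, the Euler characteristic is 7 − 13 + 7 − 1 = 0, which agrees with 1 − 1 + 0 − 0 = 0.

H_0 ≅ Z,  H_1 ≅ Z,  H_2 = 0,  H_3 = 0.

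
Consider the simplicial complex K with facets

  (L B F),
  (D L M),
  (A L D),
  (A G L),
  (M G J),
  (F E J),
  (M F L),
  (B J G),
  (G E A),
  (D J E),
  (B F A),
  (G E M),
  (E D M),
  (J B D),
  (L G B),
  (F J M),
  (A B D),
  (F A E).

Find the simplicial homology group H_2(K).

Order the vertices as A < B < D < E < F < G < J < L < M. Listing each simplex with vertices in this order, K has dimension 2 with simplices:

  0-simplices (9): A, B, D, E, F, G, J, L, M
  1-simplices (27): AB, AD, AE, AF, AG, AL, BD, BF, BG, BJ, BL, DE, DJ, DL, DM, EF, EG, EJ, EM, FJ, FL, FM, GJ, GL, GM, JM, LM
  2-simplices (18): ABD, ABF, ADL, AEF, AEG, AGL, BDJ, BFL, BGJ, BGL, DEJ, DEM, DLM, EFJ, EGM, FJM, FLM, GJM

Hence C_0 ≅ Z^9, C_1 ≅ Z^27, C_2 ≅ Z^18.

The boundary map ∂_1: C_1 → C_0 is given by ∂[p,q] = [q] − [p]. For instance
  ∂AL = L − A.
This gives a 9×27 integer matrix of rank 8; reducing to Smith normal form yields diagonal entries (1,1,1,1,1,1,1,1).

The boundary map ∂_2: C_2 → C_1 sends each 2-simplex [p,q,r] to [q,r] − [p,r] + [p,q]. For instance
  ∂AGL = GL − AL + AG,
  ∂FLM = LM − FM + FL.
The 27×18 boundary matrix has rank 18 and Smith normal form diag(1,1,1,1,1,1,1,1,1,1,1,1,1,1,1,1,1,2).

From H_k ≅ ker(∂_k) / im(∂_{k+1}) we obtain:

  H_2: rank ker ∂_2 − rank ∂_3 = (18 − 18) − 0 = 0, and there is no ∂_3, so H_2 = 0.

(K is a triangulation of the Klein bottle.)

H_2 = 0.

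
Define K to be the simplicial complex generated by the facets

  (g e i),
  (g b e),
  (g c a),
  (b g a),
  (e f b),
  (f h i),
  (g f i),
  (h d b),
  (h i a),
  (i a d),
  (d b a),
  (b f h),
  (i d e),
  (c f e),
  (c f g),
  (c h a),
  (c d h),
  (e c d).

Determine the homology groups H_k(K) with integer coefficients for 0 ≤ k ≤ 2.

Fix the vertex order a < b < c < d < e < f < g < h < i and write every simplex with vertices in increasing order. Then dim K = 2 and the simplices of K are:

  0-simplices (9): a, b, c, d, e, f, g, h, i
  1-simplices (27): ab, ac, ad, ag, ah, ai, bd, be, bf, bg, bh, cd, ce, cf, cg, ch, de, dh, di, ef, eg, ei, fg, fh, fi, gi, hi
  2-simplices (18): abd, abg, acg, ach, adi, ahi, bdh, bef, beg, bfh, cde, cdh, cef, cfg, dei, egi, fgi, fhi

Hence C_0 ≅ Z^9, C_1 ≅ Z^27, C_2 ≅ Z^18.

The boundary map ∂_1: C_1 → C_0 maps an edge to its endpoints' difference, ∂[p,q] = q − p. For instance
  ∂ah = h − a.
The 9×27 boundary matrix has rank 8 and Smith normal form diag(1,1,1,1,1,1,1,1).

Boundary ∂_2: C_2 → C_1 maps a triangle to the signed sum of its edges. For instance
  ∂adi = di − ai + ad,
  ∂cfg = fg − cg + cf.
The 27×18 boundary matrix has rank 18 and Smith normal form diag(1,1,1,1,1,1,1,1,1,1,1,1,1,1,1,1,1,2).

Computing H_k = (kernel of ∂_k) / (image of ∂_{k+1}):

  H_0: rank C_0 − rank ∂_1 = 9 − 8 = 1, and the invariant factors of ∂_1 are all 1, so H_0 ≅ Z.
  H_1: rank ker ∂_1 − rank ∂_2 = (27 − 8) − 18 = 1, and ∂_2 has invariant factor 2 > 1, so H_1 ≅ Z ⊕ Z/2Z.
  H_2: rank ker ∂_2 − rank ∂_3 = (18 − 18) − 0 = 0, and there is no ∂_3, so H_2 ≅ 0.

(K is a triangulation of the Klein bottle.)

H_0 = Z,  H_1 = Z ⊕ Z/2Z,  H_2 = 0.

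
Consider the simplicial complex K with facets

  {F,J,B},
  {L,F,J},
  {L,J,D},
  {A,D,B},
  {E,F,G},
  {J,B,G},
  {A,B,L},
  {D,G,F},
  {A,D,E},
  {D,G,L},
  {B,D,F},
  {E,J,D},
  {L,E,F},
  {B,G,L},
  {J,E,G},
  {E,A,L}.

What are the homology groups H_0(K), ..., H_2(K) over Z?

Order the vertices as A < B < D < E < F < G < J < L. Listing each simplex with vertices in this order, K has dimension 2 with simplices:

  0-simplices (8): A, B, D, E, F, G, J, L
  1-simplices (24): AB, AD, AE, AL, BD, BF, BG, BJ, BL, DE, DF, DG, DJ, DL, EF, EG, EJ, EL, FG, FJ, FL, GJ, GL, JL
  2-simplices (16): ABD, ABL, ADE, AEL, BDF, BFJ, BGJ, BGL, DEJ, DFG, DGL, DJL, EFG, EFL, EGJ, FJL

giving chain groups C_0 ≅ Z^8, C_1 ≅ Z^24, C_2 ≅ Z^16.

Boundary ∂_1: C_1 → C_0 sends each edge [p,q] (with p < q) to q − p. For instance
  ∂BD = D − B.
The 8×24 boundary matrix has rank 7 and Smith normal form diag(1,1,1,1,1,1,1).

∂_2: C_2 → C_1 sends each 2-simplex [p,q,r] to [q,r] − [p,r] + [p,q]. For instance
  ∂EFL = FL − EL + EF,
  ∂DEJ = EJ − DJ + DE.
The 24×16 boundary matrix has rank 15 and Smith normal form diag(1,1,1,1,1,1,1,1,1,1,1,1,1,1,1).

Now H_k = ker ∂_k / im ∂_{k+1}, so:

  H_0: rank C_0 − rank ∂_1 = 8 − 7 = 1, and the invariant factors of ∂_1 are all 1, so H_0 = Z.
  H_1: rank ker ∂_1 − rank ∂_2 = (24 − 7) − 15 = 2, and the invariant factors of ∂_2 are all 1, so H_1 = Z^2.
  H_2: rank ker ∂_2 − rank ∂_3 = (16 − 15) − 0 = 1, and there is no ∂_3, so H_2 = Z.

H_0 = Z,  H_1 = Z^2,  H_2 = Z.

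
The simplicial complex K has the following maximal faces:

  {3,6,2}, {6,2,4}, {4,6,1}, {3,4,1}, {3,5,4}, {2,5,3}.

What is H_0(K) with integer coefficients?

Take the total order 1 < 2 < 3 < 4 < 5 < 6 on the vertex set. Then K (dimension 2) consists of the simplices:

  0-simplices (6): [1], [2], [3], [4], [5], [6]
  1-simplices (12): [1,3], [1,4], [1,6], [2,3], [2,4], [2,5], [2,6], [3,4], [3,5], [3,6], [4,5], [4,6]
  2-simplices (6): [1,3,4], [1,4,6], [2,3,5], [2,3,6], [2,4,6], [3,4,5]

so the chain groups are C_0 ≅ Z^6, C_1 ≅ Z^12, C_2 ≅ Z^6.

The boundary map ∂_1: C_1 → C_0 maps an edge to its endpoints' difference, ∂[p,q] = q − p.
As a 6×12 matrix over Z this has rank 5, with invariant factors (1,1,1,1,1).

∂_2: C_2 → C_1 sends each 2-simplex [p,q,r] to [q,r] − [p,r] + [p,q]. For instance
  ∂[1,4,6] = [4,6] − [1,6] + [1,4],
  ∂[3,4,5] = [4,5] − [3,5] + [3,4].
This gives a 12×6 integer matrix of rank 6; reducing to Smith normal form yields diagonal entries (1,1,1,1,1,1).

Reading off H_k = ker ∂_k / im ∂_{k+1}:

  H_0: rank C_0 − rank ∂_1 = 6 − 5 = 1, and the invariant factors of ∂_1 are all 1, so H_0 = Z.

H_0 = Z.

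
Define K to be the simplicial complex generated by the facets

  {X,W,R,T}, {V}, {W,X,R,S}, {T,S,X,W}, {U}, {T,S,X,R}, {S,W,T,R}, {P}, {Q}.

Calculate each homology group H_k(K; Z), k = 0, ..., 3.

K has 9 vertices, 10 edges, 10 triangles, 5 3-simplices.
rank ∂_0 = 0, rank ∂_1 = 4 ⇒ b_0 = 9 − 0 − 4 = 5; all invariant factors of ∂_1 are 1 so no torsion. So H_0 ≅ Z^5.
rank ∂_1 = 4, rank ∂_2 = 6 ⇒ b_1 = 10 − 4 − 6 = 0; all invariant factors of ∂_2 are 1 so no torsion. So H_1 ≅ 0.
rank ∂_2 = 6, rank ∂_3 = 4 ⇒ b_2 = 10 − 6 − 4 = 0; all invariant factors of ∂_3 are 1 so no torsion. So H_2 ≅ 0.
rank ∂_3 = 4, rank ∂_4 = 0 ⇒ b_3 = 5 − 4 − 0 = 1. So H_3 ≅ Z.

H_0 ≅ Z^5,  H_1 = 0,  H_2 = 0,  H_3 ≅ Z.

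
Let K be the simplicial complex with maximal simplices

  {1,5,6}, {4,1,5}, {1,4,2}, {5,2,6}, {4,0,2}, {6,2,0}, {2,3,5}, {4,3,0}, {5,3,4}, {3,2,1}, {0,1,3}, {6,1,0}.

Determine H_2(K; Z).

H_2 = 0.

Take the total order 0 < 1 < 2 < 3 < 4 < 5 < 6 on the vertex set. Then K (dimension 2) consists of the simplices:

  0-simplices (7): [0], [1], [2], [3], [4], [5], [6]
  1-simplices (18): [0,1], [0,2], [0,3], [0,4], [0,6], [1,2], [1,3], [1,4], [1,5], [1,6], [2,3], [2,4], [2,5], [2,6], [3,4], [3,5], [4,5], [5,6]
  2-simplices (12): [0,1,3], [0,1,6], [0,2,4], [0,2,6], [0,3,4], [1,2,3], [1,2,4], [1,4,5], [1,5,6], [2,3,5], [2,5,6], [3,4,5]

giving chain groups C_0 ≅ Z^7, C_1 ≅ Z^18, C_2 ≅ Z^12.

Boundary ∂_1: C_1 → C_0 sends each edge [p,q] (with p < q) to q − p. For instance
  ∂[3,4] = [4] − [3].
This gives a 7×18 integer matrix of rank 6; reducing to Smith normal form yields diagonal entries (1,1,1,1,1,1).

The boundary map ∂_2: C_2 → C_1 acts by ∂[p,q,r] = [q,r] − [p,r] + [p,q]. For instance
  ∂[1,4,5] = [4,5] − [1,5] + [1,4],
  ∂[0,3,4] = [3,4] − [0,4] + [0,3].
As a 18×12 matrix over Z this has rank 12, with invariant factors (1,1,1,1,1,1,1,1,1,1,1,2).

Now H_k = ker ∂_k / im ∂_{k+1}, so:

  H_2: rank ker ∂_2 − rank ∂_3 = (12 − 12) − 0 = 0, and there is no ∂_3, so H_2 ≅ 0.

(K is a triangulation of the real projective plane RP^2.)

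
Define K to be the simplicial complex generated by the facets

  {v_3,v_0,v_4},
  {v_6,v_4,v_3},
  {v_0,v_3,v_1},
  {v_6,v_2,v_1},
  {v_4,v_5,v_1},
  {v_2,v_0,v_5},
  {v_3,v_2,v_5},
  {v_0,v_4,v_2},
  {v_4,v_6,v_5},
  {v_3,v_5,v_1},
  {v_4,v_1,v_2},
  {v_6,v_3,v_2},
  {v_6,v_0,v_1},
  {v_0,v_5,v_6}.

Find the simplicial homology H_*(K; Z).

H_0 ≅ Z,  H_1 ≅ Z^2,  H_2 ≅ Z.

Order the vertices as v_0 < v_1 < v_2 < v_3 < v_4 < v_5 < v_6. Listing each simplex with vertices in this order, K has dimension 2 with simplices:

  0-simplices (7): [v_0], [v_1], [v_2], [v_3], [v_4], [v_5], [v_6]
  1-simplices (21): (21 of them)
  2-simplices (14): (14 of them)

giving chain groups C_0 ≅ Z^7, C_1 ≅ Z^21, C_2 ≅ Z^14.

∂_1: C_1 → C_0 is given by ∂[p,q] = [q] − [p].
As a 7×21 matrix over Z this has rank 6, with invariant factors (1,1,1,1,1,1).

Boundary ∂_2: C_2 → C_1 sends each 2-simplex [p,q,r] to [q,r] − [p,r] + [p,q]. For instance
  ∂[v_0,v_5,v_6] = [v_5,v_6] − [v_0,v_6] + [v_0,v_5],
  ∂[v_3,v_4,v_6] = [v_4,v_6] − [v_3,v_6] + [v_3,v_4].
As a 21×14 matrix over Z this has rank 13, with invariant factors (1,1,1,1,1,1,1,1,1,1,1,1,1).

Now H_k = ker ∂_k / im ∂_{k+1}, so:

  H_0: rank C_0 − rank ∂_1 = 7 − 6 = 1, and the invariant factors of ∂_1 are all 1, so H_0 = Z.
  H_1: rank ker ∂_1 − rank ∂_2 = (21 − 6) − 13 = 2, and the invariant factors of ∂_2 are all 1, so H_1 = Z^2.
  H_2: rank ker ∂_2 − rank ∂_3 = (14 − 13) − 0 = 1, and there is no ∂_3, so H_2 = Z.

(K is a triangulation of the torus T^2.)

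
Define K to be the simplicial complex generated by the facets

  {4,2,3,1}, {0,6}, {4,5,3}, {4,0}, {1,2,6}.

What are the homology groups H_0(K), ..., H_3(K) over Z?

Fix the vertex order 0 < 1 < 2 < 3 < 4 < 5 < 6 and write every simplex with vertices in increasing order. Then dim K = 3 and the simplices of K are:

  0-simplices (7): [0], [1], [2], [3], [4], [5], [6]
  1-simplices (12): [0,4], [0,6], [1,2], [1,3], [1,4], [1,6], [2,3], [2,4], [2,6], [3,4], [3,5], [4,5]
  2-simplices (6): [1,2,3], [1,2,4], [1,2,6], [1,3,4], [2,3,4], [3,4,5]
  3-simplices (1): [1,2,3,4]

Hence C_0 ≅ Z^7, C_1 ≅ Z^12, C_2 ≅ Z^6, C_3 ≅ Z^1.

∂_1: C_1 → C_0 maps an edge to its endpoints' difference, ∂[p,q] = q − p.
This gives a 7×12 integer matrix of rank 6; reducing to Smith normal form yields diagonal entries (1,1,1,1,1,1).

∂_2: C_2 → C_1 sends each 2-simplex [p,q,r] to [q,r] − [p,r] + [p,q]. For instance
  ∂[1,2,3] = [2,3] − [1,3] + [1,2],
  ∂[2,3,4] = [3,4] − [2,4] + [2,3].
This gives a 12×6 integer matrix of rank 5; reducing to Smith normal form yields diagonal entries (1,1,1,1,1).

∂_3: C_3 → C_2 sends each 3-simplex σ to the alternating sum Σ_i (−1)^i (σ with its i-th vertex removed). For instance
  ∂[1,2,3,4] = [2,3,4] − [1,3,4] + [1,2,4] − [1,2,3].
The resulting 6×1 matrix has rank 1, and its Smith normal form has invariant factors (1).

Now H_k = ker ∂_k / im ∂_{k+1}, so:

  H_0: rank C_0 − rank ∂_1 = 7 − 6 = 1, and the invariant factors of ∂_1 are all 1, so H_0 = Z.
  H_1: rank ker ∂_1 − rank ∂_2 = (12 − 6) − 5 = 1, and the invariant factors of ∂_2 are all 1, so H_1 = Z.
  H_2: rank ker ∂_2 − rank ∂_3 = (6 − 5) − 1 = 0, and the invariant factors of ∂_3 are all 1, so H_2 = 0.
  H_3: rank ker ∂_3 − rank ∂_4 = (1 − 1) − 0 = 0, and there is no ∂_4, so H_3 = 0.

H_0 = Z,  H_1 = Z,  H_2 = 0,  H_3 = 0.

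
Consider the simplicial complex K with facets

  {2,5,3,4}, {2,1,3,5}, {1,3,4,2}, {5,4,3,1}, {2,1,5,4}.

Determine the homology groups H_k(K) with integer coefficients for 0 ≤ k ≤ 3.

K has 5 vertices, 10 edges, 10 triangles, 5 3-simplices.
rank ∂_0 = 0, rank ∂_1 = 4 ⇒ b_0 = 5 − 0 − 4 = 1; all invariant factors of ∂_1 are 1 so no torsion. So H_0 ≅ Z.
rank ∂_1 = 4, rank ∂_2 = 6 ⇒ b_1 = 10 − 4 − 6 = 0; all invariant factors of ∂_2 are 1 so no torsion. So H_1 ≅ 0.
rank ∂_2 = 6, rank ∂_3 = 4 ⇒ b_2 = 10 − 6 − 4 = 0; all invariant factors of ∂_3 are 1 so no torsion. So H_2 ≅ 0.
rank ∂_3 = 4, rank ∂_4 = 0 ⇒ b_3 = 5 − 4 − 0 = 1. So H_3 ≅ Z.

H_0 ≅ Z,  H_1 = 0,  H_2 = 0,  H_3 ≅ Z.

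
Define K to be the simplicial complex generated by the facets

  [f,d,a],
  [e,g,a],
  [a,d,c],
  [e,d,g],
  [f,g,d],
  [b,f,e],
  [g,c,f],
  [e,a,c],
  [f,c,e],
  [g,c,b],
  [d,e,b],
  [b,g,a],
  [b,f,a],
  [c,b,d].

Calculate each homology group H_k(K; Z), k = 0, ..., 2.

H_0 ≅ Z,  H_1 ≅ Z^2,  H_2 ≅ Z.

K has 7 vertices, 21 edges, 14 triangles.
rank ∂_0 = 0, rank ∂_1 = 6 ⇒ b_0 = 7 − 0 − 6 = 1; all invariant factors of ∂_1 are 1 so no torsion. So H_0 = Z.
rank ∂_1 = 6, rank ∂_2 = 13 ⇒ b_1 = 21 − 6 − 13 = 2; all invariant factors of ∂_2 are 1 so no torsion. So H_1 = Z^2.
rank ∂_2 = 13, rank ∂_3 = 0 ⇒ b_2 = 14 − 13 − 0 = 1. So H_2 = Z.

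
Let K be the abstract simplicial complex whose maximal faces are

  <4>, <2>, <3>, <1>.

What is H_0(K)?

H_0 ≅ Z^4.

Fix the vertex order 1 < 2 < 3 < 4 and write every simplex with vertices in increasing order. Then dim K = 0 and the simplices of K are:

  0-simplices (4): [1], [2], [3], [4]

giving chain groups C_0 ≅ Z^4.

Computing H_k = (kernel of ∂_k) / (image of ∂_{k+1}):

  H_0: rank C_0 − rank ∂_1 = 4 − 0 = 4, and there is no ∂_1, so H_0 ≅ Z^4.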